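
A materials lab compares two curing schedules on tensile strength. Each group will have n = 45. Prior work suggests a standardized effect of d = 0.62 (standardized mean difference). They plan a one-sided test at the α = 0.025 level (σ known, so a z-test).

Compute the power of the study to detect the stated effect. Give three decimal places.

Noncentrality parameter: δ = d·√(n/2) = 0.62 × √(45/2) = 2.9409
One-sided α = 0.025 → critical value z_{0.025} = 1.960.
Power = Φ(δ − 1.960) = Φ(0.981) = 0.8367.

Power ≈ 0.837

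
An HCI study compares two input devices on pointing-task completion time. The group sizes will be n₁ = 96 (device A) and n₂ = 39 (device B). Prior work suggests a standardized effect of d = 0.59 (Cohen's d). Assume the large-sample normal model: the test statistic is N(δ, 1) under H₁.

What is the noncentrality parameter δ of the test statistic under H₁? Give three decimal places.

δ ≈ 3.107

δ = d / √(1/n₁ + 1/n₂) = 0.59 / √(1/96 + 1/39) = 3.1071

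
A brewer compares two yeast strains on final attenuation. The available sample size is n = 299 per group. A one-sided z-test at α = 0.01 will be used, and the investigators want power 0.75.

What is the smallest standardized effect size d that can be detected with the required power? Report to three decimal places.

Required noncentrality: δ = z_{0.01} + z_{0.25} = 2.326 + 0.674 = 3.001.
δ = d·√(n/2) ⇒ d = δ/√(n/2) = 3.001/√(299/2) = 0.2454.

d ≈ 0.245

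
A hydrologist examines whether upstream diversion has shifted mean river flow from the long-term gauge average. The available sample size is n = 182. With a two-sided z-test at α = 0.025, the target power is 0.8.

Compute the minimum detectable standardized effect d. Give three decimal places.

d ≈ 0.229

Need Φ(δ − 2.241) = 0.8, so δ = 2.241 + 0.842 = 3.083.
(Lower-tail contribution to power is negligible for δ > 0.)
δ = d·√n ⇒ d = δ/√n = 3.083/√182 = 0.2285.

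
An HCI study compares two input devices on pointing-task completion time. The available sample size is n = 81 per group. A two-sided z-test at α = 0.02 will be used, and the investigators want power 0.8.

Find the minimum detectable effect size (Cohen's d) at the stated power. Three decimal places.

d ≈ 0.498

Required noncentrality: δ = z_{0.01} + z_{0.20} = 2.326 + 0.842 = 3.168.
(Lower-tail contribution to power is negligible for δ > 0.)
δ = d·√(n/2) ⇒ d = δ/√(n/2) = 3.168/√(81/2) = 0.4978.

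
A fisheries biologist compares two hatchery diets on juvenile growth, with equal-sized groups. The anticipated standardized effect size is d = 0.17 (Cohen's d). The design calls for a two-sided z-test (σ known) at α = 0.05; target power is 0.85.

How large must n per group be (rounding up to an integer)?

Set Φ(δ − 1.960) = 0.85; then δ − 1.960 = Φ⁻¹(0.85) = 1.036, giving δ = 2.996.
(The Φ(−δ − z_{α/2}) term is vanishingly small for δ > 0 and is dropped in the standard sample-size formula.)
δ = d·√(n/2) ⇒ n = 2(δ/d)² = 2 × (2.996 / 0.17)² = 621.34.
Rounding up, n = 622 per group.

n = 622 per group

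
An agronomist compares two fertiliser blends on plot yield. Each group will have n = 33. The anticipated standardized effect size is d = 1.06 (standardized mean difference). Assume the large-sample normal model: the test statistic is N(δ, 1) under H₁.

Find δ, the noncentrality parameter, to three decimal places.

The noncentrality parameter scales effect size by the design's sample-size factor: δ = d·√(n/2) = 1.06 × √(33/2) = 4.3057

δ ≈ 4.306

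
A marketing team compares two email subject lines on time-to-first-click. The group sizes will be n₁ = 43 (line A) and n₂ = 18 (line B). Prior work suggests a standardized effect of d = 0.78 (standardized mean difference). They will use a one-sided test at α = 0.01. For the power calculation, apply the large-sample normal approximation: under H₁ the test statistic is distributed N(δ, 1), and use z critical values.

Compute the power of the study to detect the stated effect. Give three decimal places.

Power ≈ 0.674

Noncentrality parameter: δ = d / √(1/n₁ + 1/n₂) = 0.78 / √(1/43 + 1/18) = 2.7784
Critical value for a one-sided test at α = 0.01: z_α = 2.326.
Power = P(Z > 2.326 − δ) = Φ(0.452) = 0.6744.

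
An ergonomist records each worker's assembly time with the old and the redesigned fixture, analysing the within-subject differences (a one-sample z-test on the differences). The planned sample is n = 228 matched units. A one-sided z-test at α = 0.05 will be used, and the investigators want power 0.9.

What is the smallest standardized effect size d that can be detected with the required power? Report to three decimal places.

d ≈ 0.194

Need Φ(δ − 1.645) = 0.9, so δ = 1.645 + 1.282 = 2.926.
δ = d·√n ⇒ d = δ/√n = 2.926/√228 = 0.1938.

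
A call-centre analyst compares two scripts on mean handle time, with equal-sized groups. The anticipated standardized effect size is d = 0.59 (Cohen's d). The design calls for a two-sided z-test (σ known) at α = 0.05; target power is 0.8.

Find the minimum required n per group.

Set Φ(δ − 1.960) = 0.8; then δ − 1.960 = Φ⁻¹(0.8) = 0.842, giving δ = 2.802.
(For δ > 0 the lower-tail rejection region contributes negligibly to power, so the one-term inversion is standard.)
δ = d·√(n/2) ⇒ n = 2(δ/d)² = 2 × (2.802 / 0.59)² = 45.10.
Round up to the next whole unit.

n = 46 per group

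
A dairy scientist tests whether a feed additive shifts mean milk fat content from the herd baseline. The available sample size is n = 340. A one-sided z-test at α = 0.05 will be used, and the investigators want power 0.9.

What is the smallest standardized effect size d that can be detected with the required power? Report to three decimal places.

d ≈ 0.159

Required noncentrality: δ = z_{0.05} + z_{0.10} = 1.645 + 1.282 = 2.926.
δ = d·√n ⇒ d = δ/√n = 2.926/√340 = 0.1587.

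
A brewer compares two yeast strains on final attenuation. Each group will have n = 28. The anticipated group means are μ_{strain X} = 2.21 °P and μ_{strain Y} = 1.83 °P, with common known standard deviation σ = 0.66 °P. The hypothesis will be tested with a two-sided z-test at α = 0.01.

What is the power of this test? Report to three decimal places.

Standardized effect: d = |μ_{strain X} − μ_{strain Y}| / σ = |2.21 − 1.83| / 0.66 = 0.5758
Noncentrality parameter: δ = d·√(n/2) = 0.5758 × √(28/2) = 2.1543
Two-sided α = 0.01 → critical value z_{0.005} = 2.576.
Power = Φ(δ − 2.576) + Φ(−δ − 2.576) = Φ(-0.422) + Φ(-4.730) = 0.3367 + 0.0000 = 0.3367.

Power ≈ 0.337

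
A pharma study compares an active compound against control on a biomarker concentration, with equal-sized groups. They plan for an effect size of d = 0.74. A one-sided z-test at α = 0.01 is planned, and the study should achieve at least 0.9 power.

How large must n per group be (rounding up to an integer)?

n = 48 per group

Set Φ(δ − 2.326) = 0.9; then δ − 2.326 = Φ⁻¹(0.9) = 1.282, giving δ = 3.608.
δ = d·√(n/2) ⇒ n = 2(δ/d)² = 2 × (3.608 / 0.74)² = 47.54.
Rounding up, n = 48 per group.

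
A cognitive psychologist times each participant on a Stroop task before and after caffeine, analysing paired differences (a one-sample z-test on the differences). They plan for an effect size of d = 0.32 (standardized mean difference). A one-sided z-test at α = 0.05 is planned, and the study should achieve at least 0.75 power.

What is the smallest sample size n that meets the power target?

n = 53

Set Φ(δ − 1.645) = 0.75; then δ − 1.645 = Φ⁻¹(0.75) = 0.674, giving δ = 2.319.
δ = d·√n ⇒ n = (δ/d)² = (2.319 / 0.32)² = 52.53.
Rounding up, n = 53.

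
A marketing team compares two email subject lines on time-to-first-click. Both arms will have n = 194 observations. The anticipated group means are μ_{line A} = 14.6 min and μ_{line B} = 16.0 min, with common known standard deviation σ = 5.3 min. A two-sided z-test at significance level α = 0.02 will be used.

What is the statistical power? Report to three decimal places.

Standardized effect: d = |μ_{line A} − μ_{line B}| / σ = |14.6 − 16.0| / 5.3 = 0.2642
Noncentrality parameter: δ = d·√(n/2) = 0.2642 × √(194/2) = 2.6016
Critical value for a two-sided test at α = 0.02: z_{α/2} = 2.326.
Power = Φ(δ − 2.326) + Φ(−δ − 2.326) = Φ(0.275) + Φ(-4.928) = 0.6084 + 0.0000 = 0.6084.

Power ≈ 0.608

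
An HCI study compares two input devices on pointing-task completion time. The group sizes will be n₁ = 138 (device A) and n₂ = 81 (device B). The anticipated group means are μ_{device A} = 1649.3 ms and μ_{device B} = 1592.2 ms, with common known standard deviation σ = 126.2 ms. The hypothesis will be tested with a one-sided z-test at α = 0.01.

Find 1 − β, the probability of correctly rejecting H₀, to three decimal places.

Standardized effect: d = |μ_{device A} − μ_{device B}| / σ = |1649.3 − 1592.2| / 126.2 = 0.4525
Noncentrality parameter: δ = d / √(1/n₁ + 1/n₂) = 0.4525 / √(1/138 + 1/81) = 3.2325
One-sided α = 0.01 → critical value z_{0.01} = 2.326.
Power = P(Z > 2.326 − δ) = Φ(0.906) = 0.8176.

Power ≈ 0.818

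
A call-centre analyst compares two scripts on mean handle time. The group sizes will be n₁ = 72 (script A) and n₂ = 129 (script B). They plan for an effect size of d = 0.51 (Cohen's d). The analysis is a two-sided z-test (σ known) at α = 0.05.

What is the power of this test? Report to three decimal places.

Power ≈ 0.934

Noncentrality parameter: δ = d / √(1/n₁ + 1/n₂) = 0.51 / √(1/72 + 1/129) = 3.4668
Critical value for a two-sided test at α = 0.05: z_{α/2} = 1.960.
Power = Φ(δ − 1.960) + Φ(−δ − 1.960) = Φ(1.507) + Φ(-5.427) = 0.9341 + 0.0000 = 0.9341.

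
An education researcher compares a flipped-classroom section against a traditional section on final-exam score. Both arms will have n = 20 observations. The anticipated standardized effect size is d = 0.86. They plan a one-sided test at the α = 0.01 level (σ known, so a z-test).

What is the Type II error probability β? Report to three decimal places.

β ≈ 0.347

Noncentrality parameter: λ = d·√(n/2) = 0.86 × √(20/2) = 2.7196
Critical value for a one-sided test at α = 0.01: z_α = 2.326.
Power = P(Z > 2.326 − λ) = Φ(0.393) = 0.6529.
Type II error: β = 1 − power = 1 − 0.6529 = 0.3471.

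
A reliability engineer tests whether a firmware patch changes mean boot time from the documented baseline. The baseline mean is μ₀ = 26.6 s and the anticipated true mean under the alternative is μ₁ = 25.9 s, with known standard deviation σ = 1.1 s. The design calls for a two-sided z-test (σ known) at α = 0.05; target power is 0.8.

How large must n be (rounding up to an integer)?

n = 20

Standardized effect: d = |μ₁ − μ₀| / σ = |25.9 − 26.6| / 1.1 = 0.6364
For power 0.8 need Φ(δ − z_{0.025}) = 0.8, so δ = z_{0.025} + z_{0.20} = 1.960 + 0.842 = 2.802.
(For δ > 0 the lower-tail rejection region contributes negligibly to power, so the one-term inversion is standard.)
δ = d·√n ⇒ n = (δ/d)² = (2.802 / 0.6364)² = 19.38.
Round up to the next whole unit.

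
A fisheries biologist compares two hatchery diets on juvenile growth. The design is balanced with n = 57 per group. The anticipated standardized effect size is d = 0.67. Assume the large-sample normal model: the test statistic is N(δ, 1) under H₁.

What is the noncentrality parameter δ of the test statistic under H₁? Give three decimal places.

δ = d·√(n/2) = 0.67 × √(57/2) = 3.5768

δ ≈ 3.577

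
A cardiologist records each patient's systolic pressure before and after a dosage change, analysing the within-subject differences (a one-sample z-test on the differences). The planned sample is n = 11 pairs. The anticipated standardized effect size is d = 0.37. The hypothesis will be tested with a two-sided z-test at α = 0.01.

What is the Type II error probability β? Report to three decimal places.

Noncentrality parameter: δ = d·√n = 0.37 × √11 = 1.2272
Two-sided α = 0.01 → critical value z_{0.005} = 2.576.
Power = Φ(δ − 2.576) + Φ(−δ − 2.576) = Φ(-1.349) + Φ(-3.803) = 0.0887 + 0.0001 = 0.0888.
Type II error: β = 1 − power = 1 − 0.0888 = 0.9112.

β ≈ 0.911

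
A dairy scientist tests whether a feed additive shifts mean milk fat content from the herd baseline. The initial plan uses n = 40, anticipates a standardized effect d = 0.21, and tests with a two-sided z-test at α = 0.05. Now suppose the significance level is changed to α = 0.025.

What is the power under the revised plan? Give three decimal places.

δ = d·√n = 0.21 × √40 = 1.3282 (unchanged). New critical value: z_{0.0125} = 2.241.
Revised power = Φ(δ − 2.241) + Φ(−δ − 2.241) = Φ(-0.913) + Φ(-3.570) = 0.1806 + 0.0002 = 0.1807.

Power ≈ 0.181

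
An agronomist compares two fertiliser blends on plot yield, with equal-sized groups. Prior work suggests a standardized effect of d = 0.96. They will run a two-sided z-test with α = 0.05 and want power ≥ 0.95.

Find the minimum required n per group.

n = 29 per group

Set Φ(δ − 1.960) = 0.95; then δ − 1.960 = Φ⁻¹(0.95) = 1.645, giving δ = 3.605.
(The Φ(−δ − z_{α/2}) term is vanishingly small for δ > 0 and is dropped in the standard sample-size formula.)
δ = d·√(n/2) ⇒ n = 2(δ/d)² = 2 × (3.605 / 0.96)² = 28.20.
Rounding up, n = 29 per group.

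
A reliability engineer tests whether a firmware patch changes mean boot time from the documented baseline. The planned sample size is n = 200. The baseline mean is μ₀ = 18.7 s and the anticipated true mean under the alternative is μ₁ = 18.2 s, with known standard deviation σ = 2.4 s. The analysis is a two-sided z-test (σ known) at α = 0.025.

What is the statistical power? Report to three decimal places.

Power ≈ 0.760

Standardized effect: d = |μ₁ − μ₀| / σ = |18.2 − 18.7| / 2.4 = 0.2083
Noncentrality parameter: δ = d·√n = 0.2083 × √200 = 2.9463
Two-sided α = 0.025 → critical value z_{0.0125} = 2.241.
Power = Φ(δ − 2.241) + Φ(−δ − 2.241) = Φ(0.705) + Φ(-5.188) = 0.7596 + 0.0000 = 0.7596.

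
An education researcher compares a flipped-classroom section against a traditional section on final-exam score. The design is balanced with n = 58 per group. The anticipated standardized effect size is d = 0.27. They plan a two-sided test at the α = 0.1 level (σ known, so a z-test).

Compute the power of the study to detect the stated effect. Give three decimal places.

Noncentrality parameter: δ = d·√(n/2) = 0.27 × √(58/2) = 1.4540
Two-sided α = 0.1 → critical value z_{0.05} = 1.645.
Power = Φ(δ − 1.645) + Φ(−δ − 1.645) = Φ(-0.191) + Φ(-3.099) = 0.4243 + 0.0010 = 0.4253.

Power ≈ 0.425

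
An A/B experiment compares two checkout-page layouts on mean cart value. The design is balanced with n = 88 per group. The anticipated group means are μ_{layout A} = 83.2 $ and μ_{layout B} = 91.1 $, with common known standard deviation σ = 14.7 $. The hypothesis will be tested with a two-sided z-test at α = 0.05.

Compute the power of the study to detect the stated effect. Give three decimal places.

Standardized effect: d = |μ_{layout A} − μ_{layout B}| / σ = |83.2 − 91.1| / 14.7 = 0.5374
Noncentrality parameter: δ = d·√(n/2) = 0.5374 × √(88/2) = 3.5648
Critical value for a two-sided test at α = 0.05: z_{α/2} = 1.960.
Power = Φ(δ − 1.960) + Φ(−δ − 1.960) = Φ(1.605) + Φ(-5.525) = 0.9457 + 0.0000 = 0.9457.

Power ≈ 0.946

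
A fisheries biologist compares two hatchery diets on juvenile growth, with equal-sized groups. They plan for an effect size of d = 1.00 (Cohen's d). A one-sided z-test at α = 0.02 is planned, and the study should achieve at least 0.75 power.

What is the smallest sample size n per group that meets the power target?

For power 0.75 need Φ(δ − z_{0.02}) = 0.75, so δ = z_{0.02} + z_{0.25} = 2.054 + 0.674 = 2.728.
δ = d·√(n/2) ⇒ n = 2(δ/d)² = 2 × (2.728 / 1.00)² = 14.89.
Rounding up, n = 15 per group.

n = 15 per group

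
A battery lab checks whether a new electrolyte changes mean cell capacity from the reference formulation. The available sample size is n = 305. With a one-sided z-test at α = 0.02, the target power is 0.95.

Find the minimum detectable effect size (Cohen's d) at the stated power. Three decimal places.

Need Φ(δ − 2.054) = 0.95, so δ = 2.054 + 1.645 = 3.699.
δ = d·√n ⇒ d = δ/√n = 3.699/√305 = 0.2118.

d ≈ 0.212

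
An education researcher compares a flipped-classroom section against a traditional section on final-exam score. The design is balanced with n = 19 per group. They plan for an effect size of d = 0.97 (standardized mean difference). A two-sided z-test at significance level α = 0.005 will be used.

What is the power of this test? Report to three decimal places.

Power ≈ 0.572

Noncentrality parameter: δ = d·√(n/2) = 0.97 × √(19/2) = 2.9897
Two-sided α = 0.005 → critical value z_{0.0025} = 2.807.
Power = Φ(δ − 2.807) + Φ(−δ − 2.807) = Φ(0.183) + Φ(-5.797) = 0.5725 + 0.0000 = 0.5725.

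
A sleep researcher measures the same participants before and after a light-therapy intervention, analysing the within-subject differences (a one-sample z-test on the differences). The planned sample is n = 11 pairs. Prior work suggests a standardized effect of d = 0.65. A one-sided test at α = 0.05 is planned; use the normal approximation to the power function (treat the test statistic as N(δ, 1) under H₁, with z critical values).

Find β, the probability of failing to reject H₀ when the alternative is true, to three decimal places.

β ≈ 0.305

Noncentrality parameter: δ = d·√n = 0.65 × √11 = 2.1558
Critical value for a one-sided test at α = 0.05: z_α = 1.645.
Power = P(Z > 1.645 − δ) = Φ(0.511) = 0.6953.
Type II error: β = 1 − power = 1 − 0.6953 = 0.3047.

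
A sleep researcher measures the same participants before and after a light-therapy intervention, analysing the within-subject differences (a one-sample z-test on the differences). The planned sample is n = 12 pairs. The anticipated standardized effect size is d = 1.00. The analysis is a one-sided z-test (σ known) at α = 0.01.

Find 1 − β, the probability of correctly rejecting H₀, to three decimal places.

Power ≈ 0.872

Noncentrality parameter: δ = d·√n = 1.00 × √12 = 3.4641
One-sided α = 0.01 → critical value z_{0.01} = 2.326.
Power = P(Z > 2.326 − δ) = Φ(1.138) = 0.8724.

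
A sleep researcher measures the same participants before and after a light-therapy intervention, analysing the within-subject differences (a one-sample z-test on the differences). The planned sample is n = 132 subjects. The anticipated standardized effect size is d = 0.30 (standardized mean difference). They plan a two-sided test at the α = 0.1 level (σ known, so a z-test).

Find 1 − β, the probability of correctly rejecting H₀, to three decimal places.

Noncentrality parameter: δ = d·√n = 0.30 × √132 = 3.4467
Critical value for a two-sided test at α = 0.1: z_{α/2} = 1.645.
Power = Φ(δ − 1.645) + Φ(−δ − 1.645) = Φ(1.802) + Φ(-5.092) = 0.9642 + 0.0000 = 0.9642.

Power ≈ 0.964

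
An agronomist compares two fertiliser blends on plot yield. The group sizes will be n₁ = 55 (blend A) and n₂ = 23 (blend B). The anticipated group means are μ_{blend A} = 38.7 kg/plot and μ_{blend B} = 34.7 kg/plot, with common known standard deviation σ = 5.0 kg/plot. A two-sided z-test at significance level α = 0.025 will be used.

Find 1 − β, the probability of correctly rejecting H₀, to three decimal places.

Power ≈ 0.837

Standardized effect: d = |μ_{blend A} − μ_{blend B}| / σ = |38.7 − 34.7| / 5.0 = 0.8000
Noncentrality parameter: δ = d / √(1/n₁ + 1/n₂) = 0.8000 / √(1/55 + 1/23) = 3.2217
Two-sided α = 0.025 → critical value z_{0.0125} = 2.241.
Power = Φ(δ − 2.241) + Φ(−δ − 2.241) = Φ(0.980) + Φ(-5.463) = 0.8365 + 0.0000 = 0.8365.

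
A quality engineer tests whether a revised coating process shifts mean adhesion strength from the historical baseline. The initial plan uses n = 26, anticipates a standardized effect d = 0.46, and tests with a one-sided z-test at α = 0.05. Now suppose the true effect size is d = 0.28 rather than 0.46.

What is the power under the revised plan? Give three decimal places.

With d = 0.28: δ = d·√n = 0.28 × √26 = 1.4277. Critical value z_{0.05} = 1.645.
Revised power = P(Z > 1.645 − δ) = Φ(-0.217) = 0.4141.

Power ≈ 0.414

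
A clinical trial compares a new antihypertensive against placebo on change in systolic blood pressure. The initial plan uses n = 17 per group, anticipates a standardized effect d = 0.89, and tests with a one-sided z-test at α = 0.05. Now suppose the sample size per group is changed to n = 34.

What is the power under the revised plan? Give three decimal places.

With n = 34 per group: δ = d·√(n/2) = 0.89 × √(34/2) = 3.6696. Critical value z_{0.05} = 1.645.
Revised power = Φ(δ − 1.645) = Φ(2.025) = 0.9786.

Power ≈ 0.979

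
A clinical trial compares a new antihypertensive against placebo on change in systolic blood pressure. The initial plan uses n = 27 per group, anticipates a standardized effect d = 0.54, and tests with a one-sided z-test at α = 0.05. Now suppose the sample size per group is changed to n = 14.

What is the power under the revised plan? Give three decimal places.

With n = 14 per group: δ = d·√(n/2) = 0.54 × √(14/2) = 1.4287. Critical value z_{0.05} = 1.645.
Revised power = Φ(δ − 1.645) = Φ(-0.216) = 0.4144.

Power ≈ 0.414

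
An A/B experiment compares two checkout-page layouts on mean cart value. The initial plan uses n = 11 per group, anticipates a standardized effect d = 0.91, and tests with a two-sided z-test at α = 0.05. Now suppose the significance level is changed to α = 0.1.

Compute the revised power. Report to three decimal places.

Power ≈ 0.688

δ = d·√(n/2) = 0.91 × √(11/2) = 2.1341 (unchanged). New critical value: z_{0.05} = 1.645.
Revised power = Φ(δ − 1.645) + Φ(−δ − 1.645) = Φ(0.489) + Φ(-3.779) = 0.6877 + 0.0001 = 0.6878.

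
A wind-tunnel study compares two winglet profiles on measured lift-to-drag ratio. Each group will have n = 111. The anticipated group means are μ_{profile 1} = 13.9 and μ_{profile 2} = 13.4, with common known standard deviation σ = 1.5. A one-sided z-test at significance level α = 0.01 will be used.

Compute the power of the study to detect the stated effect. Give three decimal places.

Standardized effect: d = |μ_{profile 1} − μ_{profile 2}| / σ = |13.9 − 13.4| / 1.5 = 0.3333
Noncentrality parameter: δ = d·√(n/2) = 0.3333 × √(111/2) = 2.4833
Critical value for a one-sided test at α = 0.01: z_α = 2.326.
Power = P(Z > 2.326 − δ) = Φ(0.157) = 0.5623.

Power ≈ 0.562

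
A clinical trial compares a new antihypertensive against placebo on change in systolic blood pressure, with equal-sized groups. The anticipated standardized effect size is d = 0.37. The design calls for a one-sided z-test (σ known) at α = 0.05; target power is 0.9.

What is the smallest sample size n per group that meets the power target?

n = 126 per group

For power 0.9 need Φ(δ − z_{0.05}) = 0.9, so δ = z_{0.05} + z_{0.10} = 1.645 + 1.282 = 2.926.
δ = d·√(n/2) ⇒ n = 2(δ/d)² = 2 × (2.926 / 0.37)² = 125.11.
Rounding up, n = 126 per group.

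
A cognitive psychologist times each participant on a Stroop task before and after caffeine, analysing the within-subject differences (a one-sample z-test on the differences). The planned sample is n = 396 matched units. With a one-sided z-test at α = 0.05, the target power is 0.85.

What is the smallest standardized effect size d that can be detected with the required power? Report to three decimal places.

d ≈ 0.135

Required noncentrality: δ = z_{0.05} + z_{0.15} = 1.645 + 1.036 = 2.681.
δ = d·√n ⇒ d = δ/√n = 2.681/√396 = 0.1347.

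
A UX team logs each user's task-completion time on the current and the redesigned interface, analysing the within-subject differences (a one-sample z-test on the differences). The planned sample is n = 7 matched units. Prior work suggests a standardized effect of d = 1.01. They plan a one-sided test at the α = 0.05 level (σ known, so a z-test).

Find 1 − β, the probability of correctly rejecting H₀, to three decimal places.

Power ≈ 0.848

Noncentrality parameter: δ = d·√n = 1.01 × √7 = 2.6722
One-sided α = 0.05 → critical value z_{0.05} = 1.645.
Power = Φ(δ − 1.645) = Φ(1.027) = 0.8479.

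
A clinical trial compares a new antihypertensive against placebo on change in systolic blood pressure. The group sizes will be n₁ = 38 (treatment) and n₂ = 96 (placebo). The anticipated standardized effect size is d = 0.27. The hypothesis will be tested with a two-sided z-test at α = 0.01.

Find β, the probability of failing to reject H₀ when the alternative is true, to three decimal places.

β ≈ 0.878

Noncentrality parameter: δ = d / √(1/n₁ + 1/n₂) = 0.27 / √(1/38 + 1/96) = 1.4088
Two-sided α = 0.01 → critical value z_{0.005} = 2.576.
Power = Φ(δ − 2.576) + Φ(−δ − 2.576) = Φ(-1.167) + Φ(-3.985) = 0.1216 + 0.0000 = 0.1216.
Type II error: β = 1 − power = 1 − 0.1216 = 0.8784.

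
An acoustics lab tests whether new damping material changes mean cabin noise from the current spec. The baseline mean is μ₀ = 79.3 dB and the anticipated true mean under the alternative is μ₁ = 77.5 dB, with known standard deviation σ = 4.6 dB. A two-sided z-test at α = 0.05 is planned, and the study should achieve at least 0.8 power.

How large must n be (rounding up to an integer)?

n = 52

Standardized effect: d = |μ₁ − μ₀| / σ = |77.5 − 79.3| / 4.6 = 0.3913
For power 0.8 need Φ(δ − z_{0.025}) = 0.8, so δ = z_{0.025} + z_{0.20} = 1.960 + 0.842 = 2.802.
(For δ > 0 the lower-tail rejection region contributes negligibly to power, so the one-term inversion is standard.)
δ = d·√n ⇒ n = (δ/d)² = (2.802 / 0.3913)² = 51.26.
Rounding up, n = 52.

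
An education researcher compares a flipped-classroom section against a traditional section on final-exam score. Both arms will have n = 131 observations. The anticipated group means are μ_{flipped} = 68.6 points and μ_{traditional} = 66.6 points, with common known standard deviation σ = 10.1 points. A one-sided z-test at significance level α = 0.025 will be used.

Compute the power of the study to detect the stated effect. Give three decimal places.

Power ≈ 0.360

Standardized effect: d = |μ_{flipped} − μ_{traditional}| / σ = |68.6 − 66.6| / 10.1 = 0.1980
Noncentrality parameter: δ = d·√(n/2) = 0.1980 × √(131/2) = 1.6026
Critical value for a one-sided test at α = 0.025: z_α = 1.960.
Power = Φ(δ − 1.960) = Φ(-0.357) = 0.3604.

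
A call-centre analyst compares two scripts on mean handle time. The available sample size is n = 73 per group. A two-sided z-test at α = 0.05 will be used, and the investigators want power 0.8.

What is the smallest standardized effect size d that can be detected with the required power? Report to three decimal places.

Need Φ(δ − 1.960) = 0.8, so δ = 1.960 + 0.842 = 2.802.
(Lower-tail contribution to power is negligible for δ > 0.)
δ = d·√(n/2) ⇒ d = δ/√(n/2) = 2.802/√(73/2) = 0.4637.

d ≈ 0.464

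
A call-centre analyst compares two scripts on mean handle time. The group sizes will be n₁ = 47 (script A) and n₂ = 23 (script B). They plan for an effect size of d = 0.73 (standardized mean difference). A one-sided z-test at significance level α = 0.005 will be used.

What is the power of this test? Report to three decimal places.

Power ≈ 0.615

Noncentrality parameter: δ = d / √(1/n₁ + 1/n₂) = 0.73 / √(1/47 + 1/23) = 2.8687
One-sided α = 0.005 → critical value z_{0.005} = 2.576.
Power = P(Z > 2.576 − δ) = Φ(0.293) = 0.6152.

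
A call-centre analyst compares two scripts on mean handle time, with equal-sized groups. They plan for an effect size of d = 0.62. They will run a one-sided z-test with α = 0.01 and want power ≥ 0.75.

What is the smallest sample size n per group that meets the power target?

For power 0.75 need Φ(δ − z_{0.01}) = 0.75, so δ = z_{0.01} + z_{0.25} = 2.326 + 0.674 = 3.001.
δ = d·√(n/2) ⇒ n = 2(δ/d)² = 2 × (3.001 / 0.62)² = 46.85.
Rounding up, n = 47 per group.

n = 47 per group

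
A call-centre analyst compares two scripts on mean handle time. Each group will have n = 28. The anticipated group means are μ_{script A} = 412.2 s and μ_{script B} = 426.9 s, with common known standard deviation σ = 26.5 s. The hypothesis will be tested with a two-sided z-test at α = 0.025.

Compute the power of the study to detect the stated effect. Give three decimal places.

Standardized effect: d = |μ_{script A} − μ_{script B}| / σ = |412.2 − 426.9| / 26.5 = 0.5547
Noncentrality parameter: δ = d·√(n/2) = 0.5547 × √(28/2) = 2.0756
Two-sided α = 0.025 → critical value z_{0.0125} = 2.241.
Power = Φ(δ − 2.241) + Φ(−δ − 2.241) = Φ(-0.166) + Φ(-4.317) = 0.4341 + 0.0000 = 0.4341.

Power ≈ 0.434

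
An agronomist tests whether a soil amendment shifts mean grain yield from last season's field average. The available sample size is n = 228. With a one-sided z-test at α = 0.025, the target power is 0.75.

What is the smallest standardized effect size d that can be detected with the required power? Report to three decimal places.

Required noncentrality: δ = z_{0.025} + z_{0.25} = 1.960 + 0.674 = 2.634.
δ = d·√n ⇒ d = δ/√n = 2.634/√228 = 0.1745.

d ≈ 0.174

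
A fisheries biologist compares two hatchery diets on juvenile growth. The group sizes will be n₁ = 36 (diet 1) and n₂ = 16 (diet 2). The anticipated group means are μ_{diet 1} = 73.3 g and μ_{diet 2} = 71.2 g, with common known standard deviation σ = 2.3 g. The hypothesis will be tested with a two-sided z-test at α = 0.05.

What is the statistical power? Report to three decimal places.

Standardized effect: d = |μ_{diet 1} − μ_{diet 2}| / σ = |73.3 − 71.2| / 2.3 = 0.9130
Noncentrality parameter: δ = d / √(1/n₁ + 1/n₂) = 0.9130 / √(1/36 + 1/16) = 3.0388
Critical value for a two-sided test at α = 0.05: z_{α/2} = 1.960.
Power = Φ(δ − 1.960) + Φ(−δ − 1.960) = Φ(1.079) + Φ(-4.999) = 0.8597 + 0.0000 = 0.8597.

Power ≈ 0.860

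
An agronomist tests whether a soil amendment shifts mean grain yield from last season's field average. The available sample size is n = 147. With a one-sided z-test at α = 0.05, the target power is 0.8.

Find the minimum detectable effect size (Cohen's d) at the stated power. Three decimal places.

Required noncentrality: δ = z_{0.05} + z_{0.20} = 1.645 + 0.842 = 2.486.
δ = d·√n ⇒ d = δ/√n = 2.486/√147 = 0.2051.

d ≈ 0.205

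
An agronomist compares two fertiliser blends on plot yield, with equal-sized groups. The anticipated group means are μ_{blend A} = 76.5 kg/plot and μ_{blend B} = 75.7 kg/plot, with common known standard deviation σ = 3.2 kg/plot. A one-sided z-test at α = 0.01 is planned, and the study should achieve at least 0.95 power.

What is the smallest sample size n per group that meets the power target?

Standardized effect: d = |μ_{blend A} − μ_{blend B}| / σ = |76.5 − 75.7| / 3.2 = 0.2500
Set Φ(δ − 2.326) = 0.95; then δ − 2.326 = Φ⁻¹(0.95) = 1.645, giving δ = 3.971.
δ = d·√(n/2) ⇒ n = 2(δ/d)² = 2 × (3.971 / 0.2500)² = 504.65.
Rounding up, n = 505 per group.

n = 505 per group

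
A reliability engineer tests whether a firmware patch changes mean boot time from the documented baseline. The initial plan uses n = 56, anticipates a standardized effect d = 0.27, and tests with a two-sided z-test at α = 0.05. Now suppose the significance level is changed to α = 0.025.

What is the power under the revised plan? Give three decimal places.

δ = d·√n = 0.27 × √56 = 2.0205 (unchanged). New critical value: z_{0.0125} = 2.241.
Revised power = Φ(δ − 2.241) + Φ(−δ − 2.241) = Φ(-0.221) + Φ(-4.262) = 0.4126 + 0.0000 = 0.4126.

Power ≈ 0.413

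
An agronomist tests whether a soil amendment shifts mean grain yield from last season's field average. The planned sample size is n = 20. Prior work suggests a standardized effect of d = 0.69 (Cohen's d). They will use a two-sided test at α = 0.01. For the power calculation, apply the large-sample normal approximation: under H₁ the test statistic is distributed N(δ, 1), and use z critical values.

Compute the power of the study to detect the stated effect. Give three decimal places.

Noncentrality parameter: δ = d·√n = 0.69 × √20 = 3.0858
Critical value for a two-sided test at α = 0.01: z_{α/2} = 2.576.
Power = Φ(δ − 2.576) + Φ(−δ − 2.576) = Φ(0.510) + Φ(-5.662) = 0.6950 + 0.0000 = 0.6950.

Power ≈ 0.695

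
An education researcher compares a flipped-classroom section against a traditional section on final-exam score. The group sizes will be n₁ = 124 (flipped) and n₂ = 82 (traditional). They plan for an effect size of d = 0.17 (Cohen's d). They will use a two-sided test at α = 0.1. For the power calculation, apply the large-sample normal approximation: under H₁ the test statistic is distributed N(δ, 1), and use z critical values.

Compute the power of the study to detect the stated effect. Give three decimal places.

Power ≈ 0.328

Noncentrality parameter: δ = d / √(1/n₁ + 1/n₂) = 0.17 / √(1/124 + 1/82) = 1.1944
Two-sided α = 0.1 → critical value z_{0.05} = 1.645.
Power = Φ(δ − 1.645) + Φ(−δ − 1.645) = Φ(-0.450) + Φ(-2.839) = 0.3262 + 0.0023 = 0.3284.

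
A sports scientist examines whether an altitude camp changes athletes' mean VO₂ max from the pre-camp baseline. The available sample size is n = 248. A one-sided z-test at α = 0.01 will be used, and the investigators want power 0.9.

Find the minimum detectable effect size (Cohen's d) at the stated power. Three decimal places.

d ≈ 0.229

Need Φ(δ − 2.326) = 0.9, so δ = 2.326 + 1.282 = 3.608.
δ = d·√n ⇒ d = δ/√n = 3.608/√248 = 0.2291.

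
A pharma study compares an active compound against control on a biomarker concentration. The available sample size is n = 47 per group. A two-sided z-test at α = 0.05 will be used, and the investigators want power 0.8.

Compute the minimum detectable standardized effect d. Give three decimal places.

d ≈ 0.578

Required noncentrality: δ = z_{0.025} + z_{0.20} = 1.960 + 0.842 = 2.802.
(Lower-tail contribution to power is negligible for δ > 0.)
δ = d·√(n/2) ⇒ d = δ/√(n/2) = 2.802/√(47/2) = 0.5779.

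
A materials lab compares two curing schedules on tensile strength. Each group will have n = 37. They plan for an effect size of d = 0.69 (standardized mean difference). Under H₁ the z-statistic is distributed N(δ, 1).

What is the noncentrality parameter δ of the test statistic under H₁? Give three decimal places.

δ ≈ 2.968

δ = d·√(n/2) = 0.69 × √(37/2) = 2.9678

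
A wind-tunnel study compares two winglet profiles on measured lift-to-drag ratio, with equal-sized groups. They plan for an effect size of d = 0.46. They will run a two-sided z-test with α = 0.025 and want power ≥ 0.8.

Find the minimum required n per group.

n = 90 per group

For power 0.8 need Φ(δ − z_{0.0125}) = 0.8, so δ = z_{0.0125} + z_{0.20} = 2.241 + 0.842 = 3.083.
(Ignoring the negligible lower-tail rejection probability gives the usual closed-form inversion.)
δ = d·√(n/2) ⇒ n = 2(δ/d)² = 2 × (3.083 / 0.46)² = 89.84.
Rounding up, n = 90 per group.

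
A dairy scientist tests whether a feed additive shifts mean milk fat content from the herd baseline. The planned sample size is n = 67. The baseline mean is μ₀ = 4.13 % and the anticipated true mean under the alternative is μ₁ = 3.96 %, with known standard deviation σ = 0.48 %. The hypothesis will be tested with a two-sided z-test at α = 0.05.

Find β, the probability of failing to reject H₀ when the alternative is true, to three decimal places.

β ≈ 0.174

Standardized effect: d = |μ₁ − μ₀| / σ = |3.96 − 4.13| / 0.48 = 0.3542
Noncentrality parameter: δ = d·√n = 0.3542 × √67 = 2.8990
Two-sided α = 0.05 → critical value z_{0.025} = 1.960.
Power = Φ(δ − 1.960) + Φ(−δ − 1.960) = Φ(0.939) + Φ(-4.859) = 0.8261 + 0.0000 = 0.8261.
Type II error: β = 1 − power = 1 − 0.8261 = 0.1739.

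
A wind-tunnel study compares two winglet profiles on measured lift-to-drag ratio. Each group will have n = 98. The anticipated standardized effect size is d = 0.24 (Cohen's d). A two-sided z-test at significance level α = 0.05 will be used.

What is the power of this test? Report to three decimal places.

Noncentrality parameter: δ = d·√(n/2) = 0.24 × √(98/2) = 1.6800
Critical value for a two-sided test at α = 0.05: z_{α/2} = 1.960.
Power = Φ(δ − 1.960) + Φ(−δ − 1.960) = Φ(-0.280) + Φ(-3.640) = 0.3898 + 0.0001 = 0.3899.

Power ≈ 0.390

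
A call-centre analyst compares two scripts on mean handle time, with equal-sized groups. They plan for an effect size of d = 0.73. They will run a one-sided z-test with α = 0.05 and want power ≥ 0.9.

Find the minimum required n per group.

For power 0.9 need Φ(δ − z_{0.05}) = 0.9, so δ = z_{0.05} + z_{0.10} = 1.645 + 1.282 = 2.926.
δ = d·√(n/2) ⇒ n = 2(δ/d)² = 2 × (2.926 / 0.73)² = 32.14.
Rounding up, n = 33 per group.

n = 33 per group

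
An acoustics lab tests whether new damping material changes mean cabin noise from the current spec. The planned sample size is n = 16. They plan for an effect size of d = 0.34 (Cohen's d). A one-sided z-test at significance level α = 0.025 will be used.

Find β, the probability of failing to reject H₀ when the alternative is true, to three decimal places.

β ≈ 0.726

Noncentrality parameter: δ = d·√n = 0.34 × √16 = 1.3600
Critical value for a one-sided test at α = 0.025: z_α = 1.960.
Power = Φ(δ − 1.960) = Φ(-0.600) = 0.2743.
Type II error: β = 1 − power = 1 − 0.2743 = 0.7257.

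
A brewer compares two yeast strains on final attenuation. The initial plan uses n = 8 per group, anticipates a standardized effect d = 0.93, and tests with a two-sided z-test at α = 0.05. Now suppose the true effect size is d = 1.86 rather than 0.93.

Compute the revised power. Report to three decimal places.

Power ≈ 0.961

With d = 1.86: δ = d·√(n/2) = 1.86 × √(8/2) = 3.7200. Critical value z_{0.025} = 1.960.
Revised power = Φ(δ − 1.960) + Φ(−δ − 1.960) = Φ(1.760) + Φ(-5.680) = 0.9608 + 0.0000 = 0.9608.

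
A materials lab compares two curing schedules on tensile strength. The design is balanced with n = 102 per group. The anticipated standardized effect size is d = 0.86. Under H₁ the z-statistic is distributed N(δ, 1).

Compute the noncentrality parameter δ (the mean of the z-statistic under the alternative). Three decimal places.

δ ≈ 6.142

δ = d·√(n/2) = 0.86 × √(102/2) = 6.1416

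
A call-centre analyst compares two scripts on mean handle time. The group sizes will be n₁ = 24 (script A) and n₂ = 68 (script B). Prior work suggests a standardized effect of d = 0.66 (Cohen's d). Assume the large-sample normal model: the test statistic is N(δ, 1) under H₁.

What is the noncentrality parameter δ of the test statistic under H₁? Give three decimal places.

δ = d / √(1/n₁ + 1/n₂) = 0.66 / √(1/24 + 1/68) = 2.7798

δ ≈ 2.780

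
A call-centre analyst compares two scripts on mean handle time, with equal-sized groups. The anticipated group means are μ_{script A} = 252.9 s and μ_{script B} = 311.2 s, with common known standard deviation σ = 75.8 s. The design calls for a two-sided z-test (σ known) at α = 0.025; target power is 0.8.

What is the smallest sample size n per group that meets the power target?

Standardized effect: d = |μ_{script A} − μ_{script B}| / σ = |252.9 − 311.2| / 75.8 = 0.7691
For power 0.8 need Φ(δ − z_{0.0125}) = 0.8, so δ = z_{0.0125} + z_{0.20} = 2.241 + 0.842 = 3.083.
(The Φ(−δ − z_{α/2}) term is vanishingly small for δ > 0 and is dropped in the standard sample-size formula.)
δ = d·√(n/2) ⇒ n = 2(δ/d)² = 2 × (3.083 / 0.7691)² = 32.14.
Rounding up, n = 33 per group.

n = 33 per group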